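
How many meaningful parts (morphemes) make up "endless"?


Word: "endless"
Morphemes: end + -less
Each morpheme carries meaning
= 2 morphemes


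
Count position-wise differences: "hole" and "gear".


Comparing character by character (same length = 4):
  Pos 0: 'h' vs 'g' !=
  Pos 1: 'o' vs 'e' !=
  Pos 2: 'l' vs 'a' !=
  Pos 3: 'e' vs 'r' !=
Hamming distance = 4


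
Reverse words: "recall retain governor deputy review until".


Original: "recall retain governor deputy review until"
Words (1..n): recall | retain | governor | deputy | review | until
Reversed (n..1): until | review | deputy | governor | retain | recall
Result = "until review deputy governor retain recall"


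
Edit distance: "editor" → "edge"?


Word 1: "editor" (length 6)
Word 2: "edge" (length 4)
One optimal edit sequence (insert/delete/substitute each cost 1):
  1. keep 'e'
  2. keep 'd'
  3. delete 'i'  (+1)
  4. delete 't'  (+1)
  5. substitute 'o' -> 'g'  (+1)
  6. substitute 'r' -> 'e'  (+1)
Total edit operations: 4
Edit distance = 4


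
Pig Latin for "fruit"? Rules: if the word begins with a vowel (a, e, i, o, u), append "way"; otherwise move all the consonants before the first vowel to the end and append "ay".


Word: "fruit"
Starts with consonant(s) → move to end, add 'ay'
Consonant cluster: "fr"
Pig Latin = "uitfray"


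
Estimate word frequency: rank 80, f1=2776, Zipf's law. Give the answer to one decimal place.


Zipf's law: f(r) = f(1) / r
f(1) = 2776
f(80) = 2776 / 80
= 34.7 occurrences


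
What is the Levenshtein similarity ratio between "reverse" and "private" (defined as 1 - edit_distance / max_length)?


Word 1: "reverse" (length 7)
Word 2: "private" (length 7)
One optimal edit sequence:
  1. insert 'p'  (+1)
  2. keep 'r'
  3. substitute 'e' -> 'i'  (+1)
  4. keep 'v'
  5. delete 'e'  (+1)
  6. substitute 'r' -> 'a'  (+1)
  7. substitute 's' -> 't'  (+1)
  8. keep 'e'
Edit distance = 5
Max length = max(7, 7) = 7
Similarity = 1 - 5/7
= 0.2857


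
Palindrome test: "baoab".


Word: "baoab"
Reversed: "baoab"
Forward == Backward? baoab == baoab
Palindrome = Yes


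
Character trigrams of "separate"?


Word: "separate" (length 8)
Number of trigrams = 8 - 3 + 1 = 6
  Position 0: "sep"
  Position 1: "epa"
  Position 2: "par"
  Position 3: "ara"
  Position 4: "rat"
  Position 5: "ate"
Trigrams = "sep", "epa", "par", "ara", "rat", "ate"


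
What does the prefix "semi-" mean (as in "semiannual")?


Prefix: semi-
Example: semiannual = semi- + annual
Meaning = half


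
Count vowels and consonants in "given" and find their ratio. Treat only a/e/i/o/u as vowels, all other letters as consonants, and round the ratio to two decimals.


Word: "given"
Vowels (a,e,i,o,u): 2
Consonants: 3
Ratio = 2/3
= 0.67


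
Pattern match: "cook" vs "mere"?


Pattern of "cook": [0, 1, 1, 2]
Pattern of "mere": [0, 1, 2, 1]
Patterns do not match
Same pattern = No


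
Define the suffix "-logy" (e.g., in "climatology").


Suffix: -logy
Example: climatology = climate + -logy, with a spelling change
Meaning = study of


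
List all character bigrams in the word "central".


Word: "central" (length 7)
Number of bigrams = 7 - 2 + 1 = 6
  Position 0: "ce"
  Position 1: "en"
  Position 2: "nt"
  Position 3: "tr"
  Position 4: "ra"
  Position 5: "al"
Bigrams = "ce", "en", "nt", "tr", "ra", "al"


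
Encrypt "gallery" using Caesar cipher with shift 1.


Word: "gallery"
Shift: 1
Each letter → (letter + shift) mod 26:
  'g' (6) + 1 = 7 → 'h'
  'a' (0) + 1 = 1 → 'b'
  'l' (11) + 1 = 12 → 'm'
  'l' (11) + 1 = 12 → 'm'
  'e' (4) + 1 = 5 → 'f'
  'r' (17) + 1 = 18 → 's'
  'y' (24) + 1 = 25 → 'z'
Result = "hbmmfsz"


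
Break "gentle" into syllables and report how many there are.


Word: "gentle"
Syllable breakdown: gen / tle
Counting: 2 parts
= 2 syllables


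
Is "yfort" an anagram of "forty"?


Word 1: "forty" → sorted: forty
Word 2: "yfort" → sorted: forty
Same letters? forty == forty
Anagram = Yes


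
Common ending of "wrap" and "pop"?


Word 1: "wrap"
Word 2: "pop"
Comparing from end:
  Pos -1: 'p' == 'p'
  Pos -2: 'a' != 'o' (stop)
LCS = "p" (length 1)


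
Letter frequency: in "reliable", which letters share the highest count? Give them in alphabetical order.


Word: "reliable"
Letter counts:
  'a': 1
  'b': 1
  'e': 2
  'i': 1
  'l': 2
  'r': 1
Maximum count = 2
Most frequent = 'e', 'l' (2 times each)


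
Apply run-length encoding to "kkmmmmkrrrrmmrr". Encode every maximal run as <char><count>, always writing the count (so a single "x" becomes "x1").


String: "kkmmmmkrrrrmmrr"
Scanning for consecutive runs:
  'k' x 2
  'm' x 4
  'k' x 1
  'r' x 4
  'm' x 2
  'r' x 2
RLE = "k2m4k1r4m2r2"


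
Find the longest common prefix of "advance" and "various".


Word 1: "advance"
Word 2: "various"
Comparing from start:
  Pos 0: 'a' != 'v' (stop)
LCP = "" (length 0)


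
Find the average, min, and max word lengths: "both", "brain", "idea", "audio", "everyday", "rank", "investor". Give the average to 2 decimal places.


Lengths: "both"=4, "brain"=5, "idea"=4, "audio"=5, "everyday"=8, "rank"=4, "investor"=8
Sum = 38, Count = 7
Average = 38/7 = 5.43
= avg=5.43, min=4, max=8


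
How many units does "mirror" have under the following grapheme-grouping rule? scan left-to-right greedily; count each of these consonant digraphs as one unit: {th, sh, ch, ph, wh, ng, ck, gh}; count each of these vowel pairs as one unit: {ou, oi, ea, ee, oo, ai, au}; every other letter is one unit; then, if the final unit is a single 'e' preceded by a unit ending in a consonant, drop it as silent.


Word: "mirror" (6 letters)
Left-to-right scan:
  1. 'm' (letter)
  2. 'i' (letter)
  3. 'r' (letter)
  4. 'r' (letter)
  5. 'o' (letter)
  6. 'r' (letter)
Units from scan: 6
Sound units = 6 units


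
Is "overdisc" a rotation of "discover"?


Word: "discover", Candidate: "overdisc"
Method: check if candidate is substring of word+word
"discoverdiscover" contains "overdisc"? Yes
Is rotation = Yes


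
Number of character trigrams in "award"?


Word: "award" (length 5)
Number of 3-grams = length - 3 + 1 = 5 - 3 + 1
= 3


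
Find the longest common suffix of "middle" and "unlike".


Word 1: "middle"
Word 2: "unlike"
Comparing from end:
  Pos -1: 'e' == 'e'
  Pos -2: 'l' != 'k' (stop)
LCS = "e" (length 1)


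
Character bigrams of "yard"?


Word: "yard" (length 4)
Number of bigrams = 4 - 2 + 1 = 3
  Position 0: "ya"
  Position 1: "ar"
  Position 2: "rd"
Bigrams = "ya", "ar", "rd"


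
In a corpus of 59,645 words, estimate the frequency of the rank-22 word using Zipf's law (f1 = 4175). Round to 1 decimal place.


Zipf's law: f(r) = f(1) / r
f(1) = 4175
f(22) = 4175 / 22
= 189.8 occurrences


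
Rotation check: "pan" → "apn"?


Word: "pan", Candidate: "apn"
Method: check if candidate is substring of word+word
"panpan" contains "apn"? No
Is rotation = No


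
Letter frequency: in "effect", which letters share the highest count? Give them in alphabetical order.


Word: "effect"
Letter counts:
  'c': 1
  'e': 2
  'f': 2
  't': 1
Maximum count = 2
Most frequent = 'e', 'f' (2 times each)


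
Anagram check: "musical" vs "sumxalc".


Word 1: "musical" → sorted: acilmsu
Word 2: "sumxalc" → sorted: aclmsux
Same letters? acilmsu != aclmsux
Anagram = No


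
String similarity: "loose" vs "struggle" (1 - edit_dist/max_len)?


Word 1: "loose" (length 5)
Word 2: "struggle" (length 8)
One optimal edit sequence:
  1. insert 's'  (+1)
  2. insert 't'  (+1)
  3. insert 'r'  (+1)
  4. substitute 'l' -> 'u'  (+1)
  5. substitute 'o' -> 'g'  (+1)
  6. substitute 'o' -> 'g'  (+1)
  7. substitute 's' -> 'l'  (+1)
  8. keep 'e'
Edit distance = 7
Max length = max(5, 8) = 8
Similarity = 1 - 7/8
= 0.1250


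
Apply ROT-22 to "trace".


Word: "trace"
Shift: 22
Each letter → (letter + shift) mod 26:
  't' (19) + 22 = 15 → 'p'
  'r' (17) + 22 = 13 → 'n'
  'a' (0) + 22 = 22 → 'w'
  'c' (2) + 22 = 24 → 'y'
  'e' (4) + 22 = 0 → 'a'
Result = "pnwya"


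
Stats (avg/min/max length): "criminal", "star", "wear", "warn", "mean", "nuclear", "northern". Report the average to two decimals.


Lengths: "criminal"=8, "star"=4, "wear"=4, "warn"=4, "mean"=4, "nuclear"=7, "northern"=8
Sum = 39, Count = 7
Average = 39/7 = 5.57
= avg=5.57, min=4, max=8


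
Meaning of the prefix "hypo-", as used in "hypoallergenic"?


Prefix: hypo-
Example: hypoallergenic = hypo- + allergenic
Meaning = under / below normal


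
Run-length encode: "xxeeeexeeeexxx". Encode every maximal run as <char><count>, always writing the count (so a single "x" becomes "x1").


String: "xxeeeexeeeexxx"
Scanning for consecutive runs:
  'x' x 2
  'e' x 4
  'x' x 1
  'e' x 4
  'x' x 3
RLE = "x2e4x1e4x3"


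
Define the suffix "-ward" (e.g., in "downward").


Suffix: -ward
Example: downward (down + -ward)
Meaning = in the direction of


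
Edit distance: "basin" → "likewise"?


Word 1: "basin" (length 5)
Word 2: "likewise" (length 8)
One optimal edit sequence (insert/delete/substitute each cost 1):
  1. insert 'l'  (+1)
  2. insert 'i'  (+1)
  3. substitute 'b' -> 'k'  (+1)
  4. substitute 'a' -> 'e'  (+1)
  5. substitute 's' -> 'w'  (+1)
  6. keep 'i'
  7. insert 's'  (+1)
  8. substitute 'n' -> 'e'  (+1)
Total edit operations: 7
Edit distance = 7


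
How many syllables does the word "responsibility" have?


Word: "responsibility"
Syllable breakdown: re · spon · si · bil · i · ty
Counting: 6 parts
= 6 syllables


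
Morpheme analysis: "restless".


Word: "restless"
Morphemes: rest | -less
Each morpheme carries meaning
= 2 morphemes


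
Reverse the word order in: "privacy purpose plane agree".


Original: "privacy purpose plane agree"
Words (1..n): privacy | purpose | plane | agree
Reversed (n..1): agree | plane | purpose | privacy
Result = "agree plane purpose privacy"


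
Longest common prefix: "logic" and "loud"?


Word 1: "logic"
Word 2: "loud"
Comparing from start:
  Pos 0: 'l' == 'l'
  Pos 1: 'o' == 'o'
  Pos 2: 'g' != 'u' (stop)
LCP = "lo" (length 2)


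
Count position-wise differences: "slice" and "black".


Comparing character by character (same length = 5):
  Pos 0: 's' vs 'b' !=
  Pos 1: 'l' vs 'l' =
  Pos 2: 'i' vs 'a' !=
  Pos 3: 'c' vs 'c' =
  Pos 4: 'e' vs 'k' !=
Hamming distance = 3


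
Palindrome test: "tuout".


Word: "tuout"
Reversed: "tuout"
Forward == Backward? tuout == tuout
Palindrome = Yes


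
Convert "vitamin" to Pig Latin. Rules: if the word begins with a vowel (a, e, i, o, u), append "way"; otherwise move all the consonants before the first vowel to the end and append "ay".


Word: "vitamin"
Starts with consonant(s) → move to end, add 'ay'
Consonant cluster: "v"
Pig Latin = "itaminvay"


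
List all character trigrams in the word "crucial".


Word: "crucial" (length 7)
Number of trigrams = 7 - 3 + 1 = 5
  Position 0: "cru"
  Position 1: "ruc"
  Position 2: "uci"
  Position 3: "cia"
  Position 4: "ial"
Trigrams = "cru", "ruc", "uci", "cia", "ial"


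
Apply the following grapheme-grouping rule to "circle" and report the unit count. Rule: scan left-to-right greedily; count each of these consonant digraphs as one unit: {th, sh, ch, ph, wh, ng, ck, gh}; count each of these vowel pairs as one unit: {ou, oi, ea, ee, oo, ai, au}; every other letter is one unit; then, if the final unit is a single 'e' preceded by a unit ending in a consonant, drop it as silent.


Word: "circle" (6 letters)
Left-to-right scan:
  [1] 'c' (letter)
  [2] 'i' (letter)
  [3] 'r' (letter)
  [4] 'c' (letter)
  [5] 'l' (letter)
  [6] 'e' (letter)
Units from scan: 6
Final unit is 'e' after a consonant -> drop as silent (-1)
Sound units = 5 units


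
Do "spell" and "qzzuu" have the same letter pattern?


Pattern of "spell": [0, 1, 2, 3, 3]
Pattern of "qzzuu": [0, 1, 1, 2, 2]
Patterns do not match
Same pattern = No


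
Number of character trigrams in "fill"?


Word: "fill" (length 4)
Number of 3-grams = length - 3 + 1 = 4 - 3 + 1
= 2


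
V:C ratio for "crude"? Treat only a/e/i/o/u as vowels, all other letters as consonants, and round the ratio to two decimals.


Word: "crude"
Vowels (a,e,i,o,u): 2
Consonants: 3
Ratio = 2/3
= 0.67


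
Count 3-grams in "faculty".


Word: "faculty" (length 7)
Number of 3-grams = length - 3 + 1 = 7 - 3 + 1
= 5


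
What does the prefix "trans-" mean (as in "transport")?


Prefix: trans-
Example: transport (trans- + port)
Meaning = across


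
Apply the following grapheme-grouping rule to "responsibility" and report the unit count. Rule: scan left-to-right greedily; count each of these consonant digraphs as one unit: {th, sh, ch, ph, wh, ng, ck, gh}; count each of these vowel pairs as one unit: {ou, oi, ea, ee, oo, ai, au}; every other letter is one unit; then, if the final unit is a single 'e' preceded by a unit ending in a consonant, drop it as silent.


Word: "responsibility" (14 letters)
Left-to-right scan:
  (1) 'r' (letter)
  (2) 'e' (letter)
  (3) 's' (letter)
  (4) 'p' (letter)
  (5) 'o' (letter)
  (6) 'n' (letter)
  (7) 's' (letter)
  (8) 'i' (letter)
  (9) 'b' (letter)
  (10) 'i' (letter)
  (11) 'l' (letter)
  (12) 'i' (letter)
  (13) 't' (letter)
  (14) 'y' (letter)
Units from scan: 14
Sound units = 14 units


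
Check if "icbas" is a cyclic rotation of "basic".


Word: "basic", Candidate: "icbas"
Method: check if candidate is substring of word+word
"basicbasic" contains "icbas"? Yes
Is rotation = Yes


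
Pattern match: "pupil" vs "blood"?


Pattern of "pupil": [0, 1, 0, 2, 3]
Pattern of "blood": [0, 1, 2, 2, 3]
Patterns do not match
Same pattern = No


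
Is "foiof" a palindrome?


Word: "foiof"
Reversed: "foiof"
Forward == Backward? foiof == foiof
Palindrome = Yes


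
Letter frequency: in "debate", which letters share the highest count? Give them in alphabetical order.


Word: "debate"
Letter counts:
  'a': 1
  'b': 1
  'd': 1
  'e': 2
  't': 1
Maximum count = 2
Most frequent = 'e' (2 times each)


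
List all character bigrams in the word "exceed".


Word: "exceed" (length 6)
Number of bigrams = 6 - 2 + 1 = 5
  Position 0: "ex"
  Position 1: "xc"
  Position 2: "ce"
  Position 3: "ee"
  Position 4: "ed"
Bigrams = "ex", "xc", "ce", "ee", "ed"


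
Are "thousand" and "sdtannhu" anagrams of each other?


Word 1: "thousand" → sorted: adhnostu
Word 2: "sdtannhu" → sorted: adhnnstu
Same letters? adhnostu != adhnnstu
Anagram = No


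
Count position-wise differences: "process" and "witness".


Comparing character by character (same length = 7):
  Pos 0: 'p' vs 'w' !=
  Pos 1: 'r' vs 'i' !=
  Pos 2: 'o' vs 't' !=
  Pos 3: 'c' vs 'n' !=
  Pos 4: 'e' vs 'e' =
  Pos 5: 's' vs 's' =
  Pos 6: 's' vs 's' =
Hamming distance = 4


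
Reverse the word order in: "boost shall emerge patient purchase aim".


Original: "boost shall emerge patient purchase aim"
Words (1..n): boost | shall | emerge | patient | purchase | aim
Reversed (n..1): aim | purchase | patient | emerge | shall | boost
Result = "aim purchase patient emerge shall boost"


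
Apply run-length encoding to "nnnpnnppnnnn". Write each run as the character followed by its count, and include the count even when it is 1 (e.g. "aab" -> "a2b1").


String: "nnnpnnppnnnn"
Scanning for consecutive runs:
  'n' x 3
  'p' x 1
  'n' x 2
  'p' x 2
  'n' x 4
RLE = "n3p1n2p2n4"


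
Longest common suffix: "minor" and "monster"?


Word 1: "minor"
Word 2: "monster"
Comparing from end:
  Pos -1: 'r' == 'r'
  Pos -2: 'o' != 'e' (stop)
LCS = "r" (length 1)


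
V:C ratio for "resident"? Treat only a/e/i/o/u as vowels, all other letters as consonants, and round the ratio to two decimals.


Word: "resident"
Vowels (a,e,i,o,u): 3
Consonants: 5
Ratio = 3/5
= 0.60


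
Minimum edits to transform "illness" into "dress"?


Word 1: "illness" (length 7)
Word 2: "dress" (length 5)
One optimal edit sequence (insert/delete/substitute each cost 1):
  1. delete 'i'  (+1)
  2. delete 'l'  (+1)
  3. substitute 'l' -> 'd'  (+1)
  4. substitute 'n' -> 'r'  (+1)
  5. keep 'e'
  6. keep 's'
  7. keep 's'
Total edit operations: 4
Edit distance = 4


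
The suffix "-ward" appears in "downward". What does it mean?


Suffix: -ward
As in: downward -> down + -ward
Meaning = in the direction of


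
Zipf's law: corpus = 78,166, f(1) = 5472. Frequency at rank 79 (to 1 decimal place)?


Zipf's law: f(r) = f(1) / r
f(1) = 5472
f(79) = 5472 / 79
= 69.3 occurrences


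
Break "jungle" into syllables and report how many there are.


Word: "jungle"
Syllable breakdown: jun / gle
Counting: 2 parts
= 2 syllables


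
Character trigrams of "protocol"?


Word: "protocol" (length 8)
Number of trigrams = 8 - 3 + 1 = 6
  Position 0: "pro"
  Position 1: "rot"
  Position 2: "oto"
  Position 3: "toc"
  Position 4: "oco"
  Position 5: "col"
Trigrams = "pro", "rot", "oto", "toc", "oco", "col"


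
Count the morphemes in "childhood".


Word: "childhood"
Morphemes: child + -hood
Each morpheme carries meaning
= 2 morphemes


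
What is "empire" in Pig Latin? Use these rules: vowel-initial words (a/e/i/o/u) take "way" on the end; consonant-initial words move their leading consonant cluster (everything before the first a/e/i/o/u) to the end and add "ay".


Word: "empire"
Starts with vowel → add 'way'
Pig Latin = "empireway"


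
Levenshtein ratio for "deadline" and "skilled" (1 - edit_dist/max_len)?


Word 1: "deadline" (length 8)
Word 2: "skilled" (length 7)
One optimal edit sequence:
  1. delete 'd'  (+1)
  2. substitute 'e' -> 's'  (+1)
  3. substitute 'a' -> 'k'  (+1)
  4. substitute 'd' -> 'i'  (+1)
  5. keep 'l'
  6. substitute 'i' -> 'l'  (+1)
  7. substitute 'n' -> 'e'  (+1)
  8. substitute 'e' -> 'd'  (+1)
Edit distance = 7
Max length = max(8, 7) = 8
Similarity = 1 - 7/8
= 0.1250


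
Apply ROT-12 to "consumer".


Word: "consumer"
Shift: 12
Each letter → (letter + shift) mod 26:
  'c' (2) + 12 = 14 → 'o'
  'o' (14) + 12 = 0 → 'a'
  'n' (13) + 12 = 25 → 'z'
  's' (18) + 12 = 4 → 'e'
  'u' (20) + 12 = 6 → 'g'
  'm' (12) + 12 = 24 → 'y'
  'e' (4) + 12 = 16 → 'q'
  'r' (17) + 12 = 3 → 'd'
Result = "oazegyqd"


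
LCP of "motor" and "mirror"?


Word 1: "motor"
Word 2: "mirror"
Comparing from start:
  Pos 0: 'm' == 'm'
  Pos 1: 'o' != 'i' (stop)
LCP = "m" (length 1)


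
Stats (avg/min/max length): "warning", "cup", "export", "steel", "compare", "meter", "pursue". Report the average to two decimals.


Lengths: "warning"=7, "cup"=3, "export"=6, "steel"=5, "compare"=7, "meter"=5, "pursue"=6
Sum = 39, Count = 7
Average = 39/7 = 5.57
= avg=5.57, min=3, max=7


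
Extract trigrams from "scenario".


Word: "scenario" (length 8)
Number of trigrams = 8 - 3 + 1 = 6
  Position 0: "sce"
  Position 1: "cen"
  Position 2: "ena"
  Position 3: "nar"
  Position 4: "ari"
  Position 5: "rio"
Trigrams = "sce", "cen", "ena", "nar", "ari", "rio"


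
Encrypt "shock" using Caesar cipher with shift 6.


Word: "shock"
Shift: 6
Each letter → (letter + shift) mod 26:
  's' (18) + 6 = 24 → 'y'
  'h' (7) + 6 = 13 → 'n'
  'o' (14) + 6 = 20 → 'u'
  'c' (2) + 6 = 8 → 'i'
  'k' (10) + 6 = 16 → 'q'
Result = "ynuiq"


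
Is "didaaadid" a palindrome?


Word: "didaaadid"
Reversed: "didaaadid"
Forward == Backward? didaaadid == didaaadid
Palindrome = Yes


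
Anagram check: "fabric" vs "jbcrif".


Word 1: "fabric" → sorted: abcfir
Word 2: "jbcrif" → sorted: bcfijr
Same letters? abcfir != bcfijr
Anagram = No


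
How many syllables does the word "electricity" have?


Word: "electricity"
Syllable breakdown: e · lec · tric · i · ty
Counting: 5 parts
= 5 syllables


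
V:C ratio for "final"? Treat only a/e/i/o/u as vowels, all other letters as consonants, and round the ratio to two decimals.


Word: "final"
Vowels (a,e,i,o,u): 2
Consonants: 3
Ratio = 2/3
= 0.67


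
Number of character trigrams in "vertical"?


Word: "vertical" (length 8)
Number of 3-grams = length - 3 + 1 = 8 - 3 + 1
= 6


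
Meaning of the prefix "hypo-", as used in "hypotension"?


Prefix: hypo-
As in: hypotension -> hypo- + tension
Meaning = under / below normal


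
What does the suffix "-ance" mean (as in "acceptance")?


Suffix: -ance
Example: acceptance = accept + -ance
Meaning = state of


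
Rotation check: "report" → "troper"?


Word: "report", Candidate: "troper"
Method: check if candidate is substring of word+word
"reportreport" contains "troper"? No
Is rotation = No


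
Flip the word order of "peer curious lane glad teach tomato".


Original: "peer curious lane glad teach tomato"
Words (1..n): peer | curious | lane | glad | teach | tomato
Reversed (n..1): tomato | teach | glad | lane | curious | peer
Result = "tomato teach glad lane curious peer"


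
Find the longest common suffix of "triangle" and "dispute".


Word 1: "triangle"
Word 2: "dispute"
Comparing from end:
  Pos -1: 'e' == 'e'
  Pos -2: 'l' != 't' (stop)
LCS = "e" (length 1)


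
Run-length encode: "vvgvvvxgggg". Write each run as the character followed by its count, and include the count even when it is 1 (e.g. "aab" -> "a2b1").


String: "vvgvvvxgggg"
Scanning for consecutive runs:
  'v' x 2
  'g' x 1
  'v' x 3
  'x' x 1
  'g' x 4
RLE = "v2g1v3x1g4"


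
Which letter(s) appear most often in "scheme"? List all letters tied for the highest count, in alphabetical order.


Word: "scheme"
Letter counts:
  'c': 1
  'e': 2
  'h': 1
  'm': 1
  's': 1
Maximum count = 2
Most frequent = 'e' (2 times each)


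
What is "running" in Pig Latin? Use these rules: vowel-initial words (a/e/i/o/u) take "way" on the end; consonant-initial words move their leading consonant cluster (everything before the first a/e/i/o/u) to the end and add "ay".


Word: "running"
Starts with consonant(s) → move to end, add 'ay'
Consonant cluster: "r"
Pig Latin = "unningray"


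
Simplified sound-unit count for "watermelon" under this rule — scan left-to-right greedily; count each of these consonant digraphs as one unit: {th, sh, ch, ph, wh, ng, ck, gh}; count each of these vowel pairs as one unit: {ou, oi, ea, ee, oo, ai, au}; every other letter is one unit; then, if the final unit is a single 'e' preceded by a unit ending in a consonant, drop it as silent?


Word: "watermelon" (10 letters)
Left-to-right scan:
  1. 'w' (letter)
  2. 'a' (letter)
  3. 't' (letter)
  4. 'e' (letter)
  5. 'r' (letter)
  6. 'm' (letter)
  7. 'e' (letter)
  8. 'l' (letter)
  9. 'o' (letter)
  10. 'n' (letter)
Units from scan: 10
Sound units = 10 units


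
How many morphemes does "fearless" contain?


Word: "fearless"
Morphemes: fear / -less
Each morpheme carries meaning
= 2 morphemes


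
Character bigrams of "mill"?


Word: "mill" (length 4)
Number of bigrams = 4 - 2 + 1 = 3
  Position 0: "mi"
  Position 1: "il"
  Position 2: "ll"
Bigrams = "mi", "il", "ll"


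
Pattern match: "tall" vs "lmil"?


Pattern of "tall": [0, 1, 2, 2]
Pattern of "lmil": [0, 1, 2, 0]
Patterns do not match
Same pattern = No


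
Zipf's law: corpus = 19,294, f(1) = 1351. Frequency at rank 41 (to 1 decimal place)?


Zipf's law: f(r) = f(1) / r
f(1) = 1351
f(41) = 1351 / 41
= 33.0 occurrences


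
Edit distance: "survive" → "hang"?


Word 1: "survive" (length 7)
Word 2: "hang" (length 4)
One optimal edit sequence (insert/delete/substitute each cost 1):
  1. delete 's'  (+1)
  2. delete 'u'  (+1)
  3. delete 'r'  (+1)
  4. substitute 'v' -> 'h'  (+1)
  5. substitute 'i' -> 'a'  (+1)
  6. substitute 'v' -> 'n'  (+1)
  7. substitute 'e' -> 'g'  (+1)
Total edit operations: 7
Edit distance = 7


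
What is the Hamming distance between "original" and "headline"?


Comparing character by character (same length = 8):
  Pos 0: 'o' vs 'h' !=
  Pos 1: 'r' vs 'e' !=
  Pos 2: 'i' vs 'a' !=
  Pos 3: 'g' vs 'd' !=
  Pos 4: 'i' vs 'l' !=
  Pos 5: 'n' vs 'i' !=
  Pos 6: 'a' vs 'n' !=
  Pos 7: 'l' vs 'e' !=
Hamming distance = 8


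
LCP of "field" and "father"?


Word 1: "field"
Word 2: "father"
Comparing from start:
  Pos 0: 'f' == 'f'
  Pos 1: 'i' != 'a' (stop)
LCP = "f" (length 1)


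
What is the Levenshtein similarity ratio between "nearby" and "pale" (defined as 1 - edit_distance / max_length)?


Word 1: "nearby" (length 6)
Word 2: "pale" (length 4)
One optimal edit sequence:
  1. delete 'n'  (+1)
  2. substitute 'e' -> 'p'  (+1)
  3. keep 'a'
  4. delete 'r'  (+1)
  5. substitute 'b' -> 'l'  (+1)
  6. substitute 'y' -> 'e'  (+1)
Edit distance = 5
Max length = max(6, 4) = 6
Similarity = 1 - 5/6
= 0.1667


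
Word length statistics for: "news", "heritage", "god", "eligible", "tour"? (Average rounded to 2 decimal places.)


Lengths: "news"=4, "heritage"=8, "god"=3, "eligible"=8, "tour"=4
Sum = 27, Count = 5
Average = 27/5 = 5.40
= avg=5.40, min=3, max=8


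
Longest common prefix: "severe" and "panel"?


Word 1: "severe"
Word 2: "panel"
Comparing from start:
  Pos 0: 's' != 'p' (stop)
LCP = "" (length 0)


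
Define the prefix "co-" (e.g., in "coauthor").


Prefix: co-
Example: coauthor (co- + author)
Meaning = together


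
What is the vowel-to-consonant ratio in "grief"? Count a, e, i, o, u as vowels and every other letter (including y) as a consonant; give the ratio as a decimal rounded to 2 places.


Word: "grief"
Vowels (a,e,i,o,u): 2
Consonants: 3
Ratio = 2/3
= 0.67


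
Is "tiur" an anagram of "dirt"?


Word 1: "dirt" → sorted: dirt
Word 2: "tiur" → sorted: irtu
Same letters? dirt != irtu
Anagram = No


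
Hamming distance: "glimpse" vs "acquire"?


Comparing character by character (same length = 7):
  Pos 0: 'g' vs 'a' !=
  Pos 1: 'l' vs 'c' !=
  Pos 2: 'i' vs 'q' !=
  Pos 3: 'm' vs 'u' !=
  Pos 4: 'p' vs 'i' !=
  Pos 5: 's' vs 'r' !=
  Pos 6: 'e' vs 'e' =
Hamming distance = 6


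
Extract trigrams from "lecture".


Word: "lecture" (length 7)
Number of trigrams = 7 - 3 + 1 = 5
  Position 0: "lec"
  Position 1: "ect"
  Position 2: "ctu"
  Position 3: "tur"
  Position 4: "ure"
Trigrams = "lec", "ect", "ctu", "tur", "ure"


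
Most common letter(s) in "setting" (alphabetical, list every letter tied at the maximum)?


Word: "setting"
Letter counts:
  'e': 1
  'g': 1
  'i': 1
  'n': 1
  's': 1
  't': 2
Maximum count = 2
Most frequent = 't' (2 times each)


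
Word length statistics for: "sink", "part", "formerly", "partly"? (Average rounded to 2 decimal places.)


Lengths: "sink"=4, "part"=4, "formerly"=8, "partly"=6
Sum = 22, Count = 4
Average = 22/4 = 5.50
= avg=5.50, min=4, max=8


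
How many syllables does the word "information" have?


Word: "information"
Syllable breakdown: in | for | ma | tion
Counting: 4 parts
= 4 syllables


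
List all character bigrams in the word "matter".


Word: "matter" (length 6)
Number of bigrams = 6 - 2 + 1 = 5
  Position 0: "ma"
  Position 1: "at"
  Position 2: "tt"
  Position 3: "te"
  Position 4: "er"
Bigrams = "ma", "at", "tt", "te", "er"


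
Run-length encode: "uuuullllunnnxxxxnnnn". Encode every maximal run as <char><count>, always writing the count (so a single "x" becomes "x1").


String: "uuuullllunnnxxxxnnnn"
Scanning for consecutive runs:
  'u' x 4
  'l' x 4
  'u' x 1
  'n' x 3
  'x' x 4
  'n' x 4
RLE = "u4l4u1n3x4n4"


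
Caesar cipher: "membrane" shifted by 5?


Word: "membrane"
Shift: 5
Each letter → (letter + shift) mod 26:
  'm' (12) + 5 = 17 → 'r'
  'e' (4) + 5 = 9 → 'j'
  'm' (12) + 5 = 17 → 'r'
  'b' (1) + 5 = 6 → 'g'
  'r' (17) + 5 = 22 → 'w'
  'a' (0) + 5 = 5 → 'f'
  'n' (13) + 5 = 18 → 's'
  'e' (4) + 5 = 9 → 'j'
Result = "rjrgwfsj"


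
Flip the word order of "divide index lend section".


Original: "divide index lend section"
Words (1..n): divide | index | lend | section
Reversed (n..1): section | lend | index | divide
Result = "section lend index divide"


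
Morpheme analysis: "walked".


Word: "walked"
Morphemes: walk | -ed
Each morpheme carries meaning
= 2 morphemes


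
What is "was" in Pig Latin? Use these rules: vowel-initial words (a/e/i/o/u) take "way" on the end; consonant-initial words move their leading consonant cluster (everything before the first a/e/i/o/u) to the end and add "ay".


Word: "was"
Starts with consonant(s) → move to end, add 'ay'
Consonant cluster: "w"
Pig Latin = "asway"


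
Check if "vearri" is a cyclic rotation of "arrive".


Word: "arrive", Candidate: "vearri"
Method: check if candidate is substring of word+word
"arrivearrive" contains "vearri"? Yes
Is rotation = Yes


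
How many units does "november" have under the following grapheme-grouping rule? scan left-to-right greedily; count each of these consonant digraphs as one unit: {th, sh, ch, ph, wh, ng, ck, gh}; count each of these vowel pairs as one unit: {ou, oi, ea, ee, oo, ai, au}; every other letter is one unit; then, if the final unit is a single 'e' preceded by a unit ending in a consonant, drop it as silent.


Word: "november" (8 letters)
Left-to-right scan:
  [1] 'n' (letter)
  [2] 'o' (letter)
  [3] 'v' (letter)
  [4] 'e' (letter)
  [5] 'm' (letter)
  [6] 'b' (letter)
  [7] 'e' (letter)
  [8] 'r' (letter)
Units from scan: 8
Sound units = 8 units


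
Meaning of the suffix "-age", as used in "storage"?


Suffix: -age
Example: storage = store + -age, with a spelling change
Meaning = result / collection


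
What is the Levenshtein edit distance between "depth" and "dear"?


Word 1: "depth" (length 5)
Word 2: "dear" (length 4)
One optimal edit sequence (insert/delete/substitute each cost 1):
  1. keep 'd'
  2. keep 'e'
  3. delete 'p'  (+1)
  4. substitute 't' -> 'a'  (+1)
  5. substitute 'h' -> 'r'  (+1)
Total edit operations: 3
Edit distance = 3


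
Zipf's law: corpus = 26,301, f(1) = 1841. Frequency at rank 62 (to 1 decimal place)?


Zipf's law: f(r) = f(1) / r
f(1) = 1841
f(62) = 1841 / 62
= 29.7 occurrences


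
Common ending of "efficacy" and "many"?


Word 1: "efficacy"
Word 2: "many"
Comparing from end:
  Pos -1: 'y' == 'y'
  Pos -2: 'c' != 'n' (stop)
LCS = "y" (length 1)


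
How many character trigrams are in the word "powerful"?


Word: "powerful" (length 8)
Number of 3-grams = length - 3 + 1 = 8 - 3 + 1
= 6


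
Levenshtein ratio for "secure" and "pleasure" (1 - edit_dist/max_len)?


Word 1: "secure" (length 6)
Word 2: "pleasure" (length 8)
One optimal edit sequence:
  1. insert 'p'  (+1)
  2. substitute 's' -> 'l'  (+1)
  3. keep 'e'
  4. insert 'a'  (+1)
  5. substitute 'c' -> 's'  (+1)
  6. keep 'u'
  7. keep 'r'
  8. keep 'e'
Edit distance = 4
Max length = max(6, 8) = 8
Similarity = 1 - 4/8
= 0.5000


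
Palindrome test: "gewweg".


Word: "gewweg"
Reversed: "gewweg"
Forward == Backward? gewweg == gewweg
Palindrome = Yes


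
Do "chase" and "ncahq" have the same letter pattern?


Pattern of "chase": [0, 1, 2, 3, 4]
Pattern of "ncahq": [0, 1, 2, 3, 4]
Patterns match
Same pattern = Yes


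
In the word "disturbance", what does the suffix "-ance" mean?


Suffix: -ance
As in: disturbance -> disturb + -ance
Meaning = state of


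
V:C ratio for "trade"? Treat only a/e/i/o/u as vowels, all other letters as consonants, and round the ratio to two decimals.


Word: "trade"
Vowels (a,e,i,o,u): 2
Consonants: 3
Ratio = 2/3
= 0.67


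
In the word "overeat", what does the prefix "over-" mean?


Prefix: over-
As in: overeat -> over- + eat
Meaning = excessive


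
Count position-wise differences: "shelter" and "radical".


Comparing character by character (same length = 7):
  Pos 0: 's' vs 'r' !=
  Pos 1: 'h' vs 'a' !=
  Pos 2: 'e' vs 'd' !=
  Pos 3: 'l' vs 'i' !=
  Pos 4: 't' vs 'c' !=
  Pos 5: 'e' vs 'a' !=
  Pos 6: 'r' vs 'l' !=
Hamming distance = 7


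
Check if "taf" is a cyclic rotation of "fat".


Word: "fat", Candidate: "taf"
Method: check if candidate is substring of word+word
"fatfat" contains "taf"? No
Is rotation = No


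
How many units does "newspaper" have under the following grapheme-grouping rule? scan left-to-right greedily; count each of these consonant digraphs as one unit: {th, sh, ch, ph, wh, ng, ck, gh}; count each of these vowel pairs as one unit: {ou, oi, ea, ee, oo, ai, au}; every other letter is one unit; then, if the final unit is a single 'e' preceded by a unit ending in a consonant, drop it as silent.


Word: "newspaper" (9 letters)
Left-to-right scan:
  [1] 'n' (letter)
  [2] 'e' (letter)
  [3] 'w' (letter)
  [4] 's' (letter)
  [5] 'p' (letter)
  [6] 'a' (letter)
  [7] 'p' (letter)
  [8] 'e' (letter)
  [9] 'r' (letter)
Units from scan: 9
Sound units = 9 units


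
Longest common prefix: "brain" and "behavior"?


Word 1: "brain"
Word 2: "behavior"
Comparing from start:
  Pos 0: 'b' == 'b'
  Pos 1: 'r' != 'e' (stop)
LCP = "b" (length 1)


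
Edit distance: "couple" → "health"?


Word 1: "couple" (length 6)
Word 2: "health" (length 6)
One optimal edit sequence (insert/delete/substitute each cost 1):
  1. substitute 'c' -> 'h'  (+1)
  2. substitute 'o' -> 'e'  (+1)
  3. substitute 'u' -> 'a'  (+1)
  4. substitute 'p' -> 'l'  (+1)
  5. substitute 'l' -> 't'  (+1)
  6. substitute 'e' -> 'h'  (+1)
Total edit operations: 6
Edit distance = 6


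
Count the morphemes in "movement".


Word: "movement"
Morphemes: move | -ment
Each morpheme carries meaning
= 2 morphemes


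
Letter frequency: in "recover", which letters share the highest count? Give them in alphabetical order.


Word: "recover"
Letter counts:
  'c': 1
  'e': 2
  'o': 1
  'r': 2
  'v': 1
Maximum count = 2
Most frequent = 'e', 'r' (2 times each)


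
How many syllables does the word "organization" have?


Word: "organization"
Syllable breakdown: or-gan-i-za-tion
Counting: 5 parts
= 5 syllables


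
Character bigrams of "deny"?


Word: "deny" (length 4)
Number of bigrams = 4 - 2 + 1 = 3
  Position 0: "de"
  Position 1: "en"
  Position 2: "ny"
Bigrams = "de", "en", "ny"


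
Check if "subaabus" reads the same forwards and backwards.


Word: "subaabus"
Reversed: "subaabus"
Forward == Backward? subaabus == subaabus
Palindrome = Yes


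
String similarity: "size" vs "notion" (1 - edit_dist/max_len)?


Word 1: "size" (length 4)
Word 2: "notion" (length 6)
One optimal edit sequence:
  1. insert 'n'  (+1)
  2. insert 'o'  (+1)
  3. substitute 's' -> 't'  (+1)
  4. keep 'i'
  5. substitute 'z' -> 'o'  (+1)
  6. substitute 'e' -> 'n'  (+1)
Edit distance = 5
Max length = max(4, 6) = 6
Similarity = 1 - 5/6
= 0.1667


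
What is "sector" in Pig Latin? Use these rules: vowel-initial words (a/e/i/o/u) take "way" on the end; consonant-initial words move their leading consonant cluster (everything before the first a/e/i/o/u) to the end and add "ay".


Word: "sector"
Starts with consonant(s) → move to end, add 'ay'
Consonant cluster: "s"
Pig Latin = "ectorsay"


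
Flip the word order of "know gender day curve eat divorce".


Original: "know gender day curve eat divorce"
Words (1..n): know | gender | day | curve | eat | divorce
Reversed (n..1): divorce | eat | curve | day | gender | know
Result = "divorce eat curve day gender know"


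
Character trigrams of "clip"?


Word: "clip" (length 4)
Number of trigrams = 4 - 3 + 1 = 2
  Position 0: "cli"
  Position 1: "lip"
Trigrams = "cli", "lip"


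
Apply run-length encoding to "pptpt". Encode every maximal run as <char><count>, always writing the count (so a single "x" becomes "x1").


String: "pptpt"
Scanning for consecutive runs:
  'p' x 2
  't' x 1
  'p' x 1
  't' x 1
RLE = "p2t1p1t1"


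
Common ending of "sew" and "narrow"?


Word 1: "sew"
Word 2: "narrow"
Comparing from end:
  Pos -1: 'w' == 'w'
  Pos -2: 'e' != 'o' (stop)
LCS = "w" (length 1)


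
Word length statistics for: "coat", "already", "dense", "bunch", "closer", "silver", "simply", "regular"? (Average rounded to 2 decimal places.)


Lengths: "coat"=4, "already"=7, "dense"=5, "bunch"=5, "closer"=6, "silver"=6, "simply"=6, "regular"=7
Sum = 46, Count = 8
Average = 46/8 = 5.75
= avg=5.75, min=4, max=7


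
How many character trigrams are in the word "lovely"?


Word: "lovely" (length 6)
Number of 3-grams = length - 3 + 1 = 6 - 3 + 1
= 4


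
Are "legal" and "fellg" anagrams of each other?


Word 1: "legal" → sorted: aegll
Word 2: "fellg" → sorted: efgll
Same letters? aegll != efgll
Anagram = No


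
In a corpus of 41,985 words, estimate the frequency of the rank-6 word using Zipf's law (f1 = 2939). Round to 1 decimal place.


Zipf's law: f(r) = f(1) / r
f(1) = 2939
f(6) = 2939 / 6
= 489.8 occurrences


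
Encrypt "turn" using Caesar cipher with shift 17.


Word: "turn"
Shift: 17
Each letter → (letter + shift) mod 26:
  't' (19) + 17 = 10 → 'k'
  'u' (20) + 17 = 11 → 'l'
  'r' (17) + 17 = 8 → 'i'
  'n' (13) + 17 = 4 → 'e'
Result = "klie"


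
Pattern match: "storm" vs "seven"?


Pattern of "storm": [0, 1, 2, 3, 4]
Pattern of "seven": [0, 1, 2, 1, 3]
Patterns do not match
Same pattern = No


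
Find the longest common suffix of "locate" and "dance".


Word 1: "locate"
Word 2: "dance"
Comparing from end:
  Pos -1: 'e' == 'e'
  Pos -2: 't' != 'c' (stop)
LCS = "e" (length 1)


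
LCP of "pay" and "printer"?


Word 1: "pay"
Word 2: "printer"
Comparing from start:
  Pos 0: 'p' == 'p'
  Pos 1: 'a' != 'r' (stop)
LCP = "p" (length 1)


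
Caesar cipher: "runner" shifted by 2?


Word: "runner"
Shift: 2
Each letter → (letter + shift) mod 26:
  'r' (17) + 2 = 19 → 't'
  'u' (20) + 2 = 22 → 'w'
  'n' (13) + 2 = 15 → 'p'
  'n' (13) + 2 = 15 → 'p'
  'e' (4) + 2 = 6 → 'g'
  'r' (17) + 2 = 19 → 't'
Result = "twppgt"


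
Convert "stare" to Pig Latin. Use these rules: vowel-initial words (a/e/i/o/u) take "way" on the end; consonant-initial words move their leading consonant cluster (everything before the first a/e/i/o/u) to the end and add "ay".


Word: "stare"
Starts with consonant(s) → move to end, add 'ay'
Consonant cluster: "st"
Pig Latin = "arestay"


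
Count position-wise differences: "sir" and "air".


Comparing character by character (same length = 3):
  Pos 0: 's' vs 'a' !=
  Pos 1: 'i' vs 'i' =
  Pos 2: 'r' vs 'r' =
Hamming distance = 1


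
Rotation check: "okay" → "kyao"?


Word: "okay", Candidate: "kyao"
Method: check if candidate is substring of word+word
"okayokay" contains "kyao"? No
Is rotation = No


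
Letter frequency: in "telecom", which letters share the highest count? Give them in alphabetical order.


Word: "telecom"
Letter counts:
  'c': 1
  'e': 2
  'l': 1
  'm': 1
  'o': 1
  't': 1
Maximum count = 2
Most frequent = 'e' (2 times each)


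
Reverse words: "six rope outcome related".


Original: "six rope outcome related"
Words (1..n): six | rope | outcome | related
Reversed (n..1): related | outcome | rope | six
Result = "related outcome rope six"


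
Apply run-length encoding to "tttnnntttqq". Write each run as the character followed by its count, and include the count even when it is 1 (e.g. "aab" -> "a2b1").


String: "tttnnntttqq"
Scanning for consecutive runs:
  't' x 3
  'n' x 3
  't' x 3
  'q' x 2
RLE = "t3n3t3q2"


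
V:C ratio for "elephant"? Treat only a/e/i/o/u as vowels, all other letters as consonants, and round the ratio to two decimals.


Word: "elephant"
Vowels (a,e,i,o,u): 3
Consonants: 5
Ratio = 3/5
= 0.60


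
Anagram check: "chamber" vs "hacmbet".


Word 1: "chamber" → sorted: abcehmr
Word 2: "hacmbet" → sorted: abcehmt
Same letters? abcehmr != abcehmt
Anagram = No


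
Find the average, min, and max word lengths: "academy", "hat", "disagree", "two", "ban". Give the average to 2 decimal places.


Lengths: "academy"=7, "hat"=3, "disagree"=8, "two"=3, "ban"=3
Sum = 24, Count = 5
Average = 24/5 = 4.80
= avg=4.80, min=3, max=8
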